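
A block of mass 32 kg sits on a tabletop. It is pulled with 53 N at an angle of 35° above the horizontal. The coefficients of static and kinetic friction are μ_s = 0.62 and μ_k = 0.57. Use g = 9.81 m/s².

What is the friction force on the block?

f ≈ 43.4 N

Vertical equilibrium gives N = m g − P sin α = 283.5 N.
The horizontal driving force is P cos α = 43.42 N, so equilibrium needs friction f = 43.42 N.
μ_s N = 0.62 × 283.5 = 175.8 N.
Since 43.42 N does not exceed the limit, the block stays at rest and f = 43.4 N.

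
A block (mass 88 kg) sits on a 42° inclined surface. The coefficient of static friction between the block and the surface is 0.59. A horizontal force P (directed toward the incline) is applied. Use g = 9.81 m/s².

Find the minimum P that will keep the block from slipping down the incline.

P_min ≈ 175 N

The block tends to slide down (tan θ > μ_s), so at the point of impending slip friction acts up-slope at its limit: f = μ_s N.
Perpendicular to the incline: N = m g cos θ + P sin θ.
Along the incline: P cos θ + μ_s N = m g sin θ, i.e. P cos θ + μ_s (m g cos θ + P sin θ) = m g sin θ.
Solving, P (cos θ + μ_s sin θ) = m g (sin θ − μ_s cos θ), so P = 863×0.2307/1.138 = 175 N.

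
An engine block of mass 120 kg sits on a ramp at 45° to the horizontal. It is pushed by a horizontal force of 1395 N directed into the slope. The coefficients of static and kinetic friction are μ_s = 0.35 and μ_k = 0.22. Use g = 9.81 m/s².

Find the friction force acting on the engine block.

f ≈ 154 N (down the incline)

The horizontal push has a component P sin θ into the surface, so N = m g cos θ + P sin θ = 832.4 + 986.4 = 1819 N.
Parallel to the incline: P cos θ − m g sin θ = 986.4 − 832.4 = 154 N; the friction needed to balance this is 154 N acting down the slope.
Maximum static friction: μ_s N = 0.35 × 1819 = 636.6 N.
Since 154 N is within the 636.6 N limit, the engine block stays put and friction is exactly 154 N.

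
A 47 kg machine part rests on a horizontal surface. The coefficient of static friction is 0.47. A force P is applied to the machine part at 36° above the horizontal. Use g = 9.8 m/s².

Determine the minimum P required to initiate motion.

N = m g − P sin α (the pull lifts the machine part).
At impending slip, P cos α = μ_s N = μ_s (m g − P sin α).
Solving: P (cos α + μ_s sin α) = μ_s m g → P = 0.47×461/(cos 36° + 0.47 sin 36°) = 216/1.085 = 199 N.

P ≈ 199 N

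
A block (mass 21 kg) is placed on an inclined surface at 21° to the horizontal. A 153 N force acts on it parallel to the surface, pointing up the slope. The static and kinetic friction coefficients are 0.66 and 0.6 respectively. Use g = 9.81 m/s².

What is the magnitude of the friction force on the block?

f ≈ 79.2 N (down the incline)

The normal reaction is N = m g cos θ = 192.3 N.
Parallel to the incline, ΣF = 0 gives f = m g sin θ − P = 73.83 − 153 = -79.17 N (up-slope positive).
Maximum static friction available: μ_s N = 0.66 × 192.3 = 126.9 N.
Since |-79.17| ≤ 126.9 N, no slip — friction simply equals what equilibrium demands.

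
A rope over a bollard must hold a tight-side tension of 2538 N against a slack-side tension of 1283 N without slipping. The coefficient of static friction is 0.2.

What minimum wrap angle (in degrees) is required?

T₂/T₁ = e^{μβ} → β = ln(T₂/T₁)/μ.
β = ln(2538/1283)/0.2 = 0.6822/0.2 = 3.411 rad.
In degrees: β = 3.411 × 180/π = 195°.

β_min ≈ 195°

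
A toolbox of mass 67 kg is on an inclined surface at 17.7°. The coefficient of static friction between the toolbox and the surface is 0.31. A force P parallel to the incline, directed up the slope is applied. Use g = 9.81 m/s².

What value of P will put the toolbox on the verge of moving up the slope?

At impending motion up the slope, friction acts down-slope at its limit: f = μ_s N.
P is parallel to the surface, so N = m g cos θ = 626 N.
Along the incline: P = m g sin θ + μ_s N = 200 + 0.31×626 = 394 N.

P ≈ 394 N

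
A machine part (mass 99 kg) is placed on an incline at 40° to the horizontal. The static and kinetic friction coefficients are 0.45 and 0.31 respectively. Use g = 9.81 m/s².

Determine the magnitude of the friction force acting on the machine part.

f ≈ 231 N (up the incline)

Normal force: N = m g cos θ = 99 × 9.81 × cos 40° = 744 N.
Along the slope the weight component is m g sin θ = 624.3 N; friction must supply exactly this, acting up-slope.
Static friction can supply at most μ_s N = 334.8 N.
|624.3| exceeds 334.8 N, so the machine part slips down-slope; friction is kinetic, f = μ_k N = 0.31×744 = 231 N.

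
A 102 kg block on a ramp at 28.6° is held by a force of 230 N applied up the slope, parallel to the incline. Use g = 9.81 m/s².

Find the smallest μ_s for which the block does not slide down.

μ_s,min ≈ 0.283

N = m g cos θ = 878.5 N.
Friction must make up the shortfall along the incline: f = m g sin θ − P = 479 − 230 = 249 N.
At the threshold f = μ_s N, so μ_s,min = 249/878.5 = 0.283.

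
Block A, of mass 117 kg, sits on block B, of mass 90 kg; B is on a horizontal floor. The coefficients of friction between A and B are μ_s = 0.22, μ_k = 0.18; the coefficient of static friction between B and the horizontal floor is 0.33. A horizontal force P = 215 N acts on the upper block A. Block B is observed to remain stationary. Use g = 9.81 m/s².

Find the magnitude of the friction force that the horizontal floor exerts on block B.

f ≈ 215 N

Between the blocks, N₁ = m_A g = 1148 N.
So the A–B interface can sustain at most μ_s N₁ = 252.5 N of static friction.
Since P = 215 N ≤ 252.5 N, A does not slip on B; friction on A equals P = 215 N.
B experiences an equal 215 N forward from A (third law). B is in equilibrium, so the floor supplies f₂ = 215 N of static friction (limit μ_s(m_A+m_B)g = 670.1 N, not exceeded).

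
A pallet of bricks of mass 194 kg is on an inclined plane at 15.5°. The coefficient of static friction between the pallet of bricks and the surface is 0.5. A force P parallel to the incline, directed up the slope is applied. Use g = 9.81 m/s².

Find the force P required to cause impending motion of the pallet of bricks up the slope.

P ≈ 1430 N

At impending motion up the slope, friction acts down-slope at its limit: f = μ_s N.
P is parallel to the surface, so N = m g cos θ = 1830 N.
Along the incline: P = m g sin θ + μ_s N = 509 + 0.5×1830 = 1430 N.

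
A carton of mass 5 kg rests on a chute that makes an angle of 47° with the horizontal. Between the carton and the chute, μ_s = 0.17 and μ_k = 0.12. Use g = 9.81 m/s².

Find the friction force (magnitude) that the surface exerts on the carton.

Perpendicular to the surface, N = m g cos θ = 5·9.81·cos 47° = 33.45 N.
Along the slope the weight component is m g sin θ = 35.87 N; friction must supply exactly this, acting up-slope.
Maximum static friction available: μ_s N = 0.17 × 33.45 = 5.687 N.
Since |35.87| > 5.687 N, static friction cannot hold it; the carton slides down the incline and kinetic friction applies: f = μ_k N = 0.12 × 33.45 = 4.01 N.

f ≈ 4.01 N (up the incline)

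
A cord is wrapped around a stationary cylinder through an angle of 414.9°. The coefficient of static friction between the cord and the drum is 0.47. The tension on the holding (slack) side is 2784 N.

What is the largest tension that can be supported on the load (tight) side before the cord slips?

T_max ≈ 83700 N

At impending slip the capstan equation gives T₂/T₁ = e^{μβ} with β in radians.
β = 414.9° × π/180 = 7.241 rad.
e^{μβ} = e^{0.47×7.241} = 30.07.
T₂ = T₁ · e^{μβ} = 2784 × 30.07 = 83700 N.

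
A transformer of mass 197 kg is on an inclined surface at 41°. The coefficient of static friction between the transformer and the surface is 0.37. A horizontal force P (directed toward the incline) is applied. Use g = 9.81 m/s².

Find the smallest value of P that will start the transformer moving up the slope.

P ≈ 3530 N

At impending motion up the slope, friction acts down-slope at its limit: f = μ_s N.
Perpendicular to the incline: N = m g cos θ + P sin θ.
Along the incline: P cos θ = m g sin θ + μ_s N = m g sin θ + μ_s (m g cos θ + P sin θ).
Solving, P (cos θ − μ_s sin θ) = m g (sin θ + μ_s cos θ), so P = 197×9.81×(sin 41° + 0.37 cos 41°)/(cos 41° − 0.37 sin 41°) = 1930×0.9353/0.512 = 3530 N.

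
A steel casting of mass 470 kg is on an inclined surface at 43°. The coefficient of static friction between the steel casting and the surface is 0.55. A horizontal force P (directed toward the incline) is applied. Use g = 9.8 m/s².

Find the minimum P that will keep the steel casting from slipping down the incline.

The steel casting tends to slide down (tan θ > μ_s), so at the point of impending slip friction acts up-slope at its limit: f = μ_s N.
Perpendicular to the incline: N = m g cos θ + P sin θ.
Along the incline: P cos θ + μ_s N = m g sin θ, i.e. P cos θ + μ_s (m g cos θ + P sin θ) = m g sin θ.
Solving, P (cos θ + μ_s sin θ) = m g (sin θ − μ_s cos θ), so P = 4610×0.2798/1.106 = 1160 N.

P_min ≈ 1160 N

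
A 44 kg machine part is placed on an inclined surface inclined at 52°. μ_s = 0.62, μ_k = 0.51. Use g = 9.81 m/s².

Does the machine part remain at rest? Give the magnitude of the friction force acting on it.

f ≈ 136 N

N = m g cos θ = 266 N.
Down-slope weight component: m g sin θ = 340 N.
μ_s N = 165 N.
340 > 165 N, so it slides; kinetic friction f = μ_k N = 0.51×266 = 136 N.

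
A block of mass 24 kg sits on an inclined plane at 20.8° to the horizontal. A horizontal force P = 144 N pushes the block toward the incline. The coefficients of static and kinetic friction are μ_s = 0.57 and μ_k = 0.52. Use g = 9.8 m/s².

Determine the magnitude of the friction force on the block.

f ≈ 51.1 N (down the incline)

Resolve perpendicular to the incline: N = m g cos θ + P sin θ = 24×9.8×cos 20.8° + 144×sin 20.8° = 271 N.
Along the incline, the net driving force (taking up-slope positive) is P cos θ − m g sin θ = 134.6 − 83.52 = 51.09 N, so equilibrium requires friction f = -51.09 N (down-slope).
The limit of static friction is μ_s N = 154.5 N.
Since 51.09 N is within the 154.5 N limit, the block stays put and friction is exactly 51.1 N.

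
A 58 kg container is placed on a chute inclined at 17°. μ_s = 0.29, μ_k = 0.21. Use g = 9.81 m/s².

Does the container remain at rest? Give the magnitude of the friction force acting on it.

f ≈ 114 N

N = m g cos θ = 544 N.
Down-slope weight component: m g sin θ = 166 N.
μ_s N = 158 N.
166 > 158 N, so it slides; kinetic friction f = μ_k N = 0.21×544 = 114 N.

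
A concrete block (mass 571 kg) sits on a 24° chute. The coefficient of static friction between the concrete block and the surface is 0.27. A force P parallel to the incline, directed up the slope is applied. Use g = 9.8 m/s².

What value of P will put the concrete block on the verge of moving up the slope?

At impending motion up the slope, friction acts down-slope at its limit: f = μ_s N.
P is parallel to the surface, so N = m g cos θ = 5110 N.
Along the incline: P = m g sin θ + μ_s N = 2280 + 0.27×5110 = 3660 N.

P ≈ 3660 N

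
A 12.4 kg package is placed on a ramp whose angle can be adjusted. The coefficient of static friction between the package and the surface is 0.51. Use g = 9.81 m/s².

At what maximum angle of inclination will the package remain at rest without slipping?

At the slip threshold, m g sin θ = μ_s · m g cos θ, so tan θ = μ_s.
θ_max = arctan(0.51) = 27°.

θ_max ≈ 27°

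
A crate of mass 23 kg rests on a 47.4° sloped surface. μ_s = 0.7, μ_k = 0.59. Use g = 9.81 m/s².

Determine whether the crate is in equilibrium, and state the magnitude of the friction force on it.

f ≈ 90.1 N

N = m g cos θ = 153 N.
Down-slope weight component: m g sin θ = 166 N.
μ_s N = 107 N.
166 > 107 N, so it slides; kinetic friction f = μ_k N = 0.59×153 = 90.1 N.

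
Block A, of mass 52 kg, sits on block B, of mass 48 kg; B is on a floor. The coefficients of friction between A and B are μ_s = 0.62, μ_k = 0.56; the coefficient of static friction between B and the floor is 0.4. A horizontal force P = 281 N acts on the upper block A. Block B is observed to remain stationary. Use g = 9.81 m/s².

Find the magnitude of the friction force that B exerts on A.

Between the blocks, N₁ = m_A g = 510.1 N.
Maximum static friction on A from B: μ_s N₁ = 0.62×510.1 = 316.3 N.
Since P = 281 N ≤ 316.3 N, A does not slip on B; friction on A equals P = 281 N.
B experiences an equal 281 N forward from A (third law). B is in equilibrium, so the floor supplies f₂ = 281 N of static friction (limit μ_s(m_A+m_B)g = 392.4 N, not exceeded).

f ≈ 281 N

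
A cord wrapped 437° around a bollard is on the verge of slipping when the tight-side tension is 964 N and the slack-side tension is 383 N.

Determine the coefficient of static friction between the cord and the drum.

μ ≈ 0.121

T₂/T₁ = e^{μβ} → μ = ln(T₂/T₁)/β.
β = 437° = 7.627 rad.
μ = ln(964/383)/7.627 = ln(2.517)/7.627 = 0.121.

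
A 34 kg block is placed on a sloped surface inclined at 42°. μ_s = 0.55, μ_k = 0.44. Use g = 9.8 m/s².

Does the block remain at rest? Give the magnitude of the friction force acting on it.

f ≈ 109 N

N = m g cos θ = 248 N.
Down-slope weight component: m g sin θ = 223 N.
μ_s N = 136 N.
223 > 136 N, so it slides; kinetic friction f = μ_k N = 0.44×248 = 109 N.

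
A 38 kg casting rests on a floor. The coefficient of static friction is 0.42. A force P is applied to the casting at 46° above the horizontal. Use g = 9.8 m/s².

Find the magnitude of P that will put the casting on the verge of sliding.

N = m g − P sin α (the pull lifts the casting).
At impending slip, P cos α = μ_s N = μ_s (m g − P sin α).
Solving: P (cos α + μ_s sin α) = μ_s m g → P = 0.42×372/(cos 46° + 0.42 sin 46°) = 156/0.9968 = 157 N.

P ≈ 157 N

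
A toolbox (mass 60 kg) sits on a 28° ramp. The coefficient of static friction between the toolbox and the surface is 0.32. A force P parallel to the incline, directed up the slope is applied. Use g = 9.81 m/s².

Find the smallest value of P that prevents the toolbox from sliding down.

The toolbox tends to slide down (tan θ > μ_s), so at the point of impending slip friction acts up-slope at its limit: f = μ_s N.
P is parallel to the surface, so N = m g cos θ = 520 N.
Along the incline: P + μ_s N = m g sin θ, so P = 276 − 0.32×520 = 110 N.

P_min ≈ 110 N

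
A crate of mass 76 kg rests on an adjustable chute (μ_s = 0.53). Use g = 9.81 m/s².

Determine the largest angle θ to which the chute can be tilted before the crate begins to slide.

θ_max ≈ 27.9°

At the slip threshold, m g sin θ = μ_s · m g cos θ, so tan θ = μ_s.
θ_max = arctan(0.53) = 27.9°.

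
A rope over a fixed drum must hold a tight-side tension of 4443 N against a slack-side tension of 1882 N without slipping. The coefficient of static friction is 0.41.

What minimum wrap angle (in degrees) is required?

β_min ≈ 120°

T₂/T₁ = e^{μβ} → β = ln(T₂/T₁)/μ.
β = ln(4443/1882)/0.41 = 0.859/0.41 = 2.095 rad.
In degrees: β = 2.095 × 180/π = 120°.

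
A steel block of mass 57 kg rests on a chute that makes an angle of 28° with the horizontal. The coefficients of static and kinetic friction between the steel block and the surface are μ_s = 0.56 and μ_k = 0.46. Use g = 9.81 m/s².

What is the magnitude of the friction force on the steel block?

Perpendicular to the surface, N = m g cos θ = 57·9.81·cos 28° = 493.7 N.
For equilibrium along the incline, friction must balance the weight component: f = m g sin θ = 262.5 N up the slope.
Static friction can supply at most μ_s N = 276.5 N.
Since |262.5| ≤ 276.5 N, the steel block remains in static equilibrium and friction takes exactly the required value.

f ≈ 263 N (up the incline)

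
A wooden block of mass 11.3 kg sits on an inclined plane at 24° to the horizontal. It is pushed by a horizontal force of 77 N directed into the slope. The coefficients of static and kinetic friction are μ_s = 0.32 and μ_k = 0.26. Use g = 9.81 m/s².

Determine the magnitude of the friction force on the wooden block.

The horizontal push has a component P sin θ into the surface, so N = m g cos θ + P sin θ = 101.3 + 31.32 = 132.6 N.
Parallel to the incline: P cos θ − m g sin θ = 70.34 − 45.09 = 25.26 N; the friction needed to balance this is 25.26 N acting down the slope.
The limit of static friction is μ_s N = 42.43 N.
Since 25.26 N is within the 42.43 N limit, the wooden block stays put and friction is exactly 25.3 N.

f ≈ 25.3 N (down the incline)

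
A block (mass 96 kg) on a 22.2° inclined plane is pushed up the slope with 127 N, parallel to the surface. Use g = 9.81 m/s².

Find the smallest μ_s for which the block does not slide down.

N = m g cos θ = 871.9 N.
Friction must make up the shortfall along the incline: f = m g sin θ − P = 355.8 − 127 = 228.8 N.
At the threshold f = μ_s N, so μ_s,min = 228.8/871.9 = 0.262.

μ_s,min ≈ 0.262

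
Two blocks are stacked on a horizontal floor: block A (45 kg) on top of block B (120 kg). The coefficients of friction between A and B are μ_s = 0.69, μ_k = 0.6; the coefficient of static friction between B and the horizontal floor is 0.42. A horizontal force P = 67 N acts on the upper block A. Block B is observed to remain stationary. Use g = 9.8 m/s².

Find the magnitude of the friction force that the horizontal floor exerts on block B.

Between the blocks, N₁ = m_A g = 441 N.
So the A–B interface can sustain at most μ_s N₁ = 304.3 N of static friction.
Since P = 67 N ≤ 304.3 N, A does not slip on B; friction on A equals P = 67 N.
By Newton's third law B feels 67 N forward from A. With B stationary, the floor's static friction on B balances it: f₂ = 67 N (well within μ_s(m_A+m_B)g = 679.1 N).

f ≈ 67 N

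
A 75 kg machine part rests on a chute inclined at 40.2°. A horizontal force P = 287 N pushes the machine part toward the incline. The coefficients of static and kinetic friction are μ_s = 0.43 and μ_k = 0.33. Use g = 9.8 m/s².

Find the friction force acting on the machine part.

f ≈ 255 N (up the incline)

Resolve perpendicular to the incline: N = m g cos θ + P sin θ = 75×9.8×cos 40.2° + 287×sin 40.2° = 746.6 N.
Along the incline, the net driving force (taking up-slope positive) is P cos θ − m g sin θ = 219.2 − 474.4 = -255.2 N, so equilibrium requires friction f = 255.2 N (up-slope).
The limit of static friction is μ_s N = 321.1 N.
Since 255.2 N is within the 321.1 N limit, the machine part stays put and friction is exactly 255 N.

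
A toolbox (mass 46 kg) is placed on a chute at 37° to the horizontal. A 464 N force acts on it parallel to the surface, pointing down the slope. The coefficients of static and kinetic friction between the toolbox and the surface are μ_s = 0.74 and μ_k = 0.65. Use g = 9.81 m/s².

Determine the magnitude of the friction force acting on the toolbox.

f ≈ 234 N (up the incline)

The normal reaction is N = m g cos θ = 360.4 N.
For equilibrium along the incline the friction force must supply f = m g sin θ + P = 271.6 + 464 = 735.6 N (positive meaning up-slope).
Maximum static friction available: μ_s N = 0.74 × 360.4 = 266.7 N.
Since |735.6| > 266.7 N, static friction cannot hold it; the toolbox slides down the incline and kinetic friction applies: f = μ_k N = 0.65 × 360.4 = 234 N.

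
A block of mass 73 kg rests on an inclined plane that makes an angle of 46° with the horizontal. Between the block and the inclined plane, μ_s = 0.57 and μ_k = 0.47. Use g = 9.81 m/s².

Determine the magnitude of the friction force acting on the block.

f ≈ 234 N (up the incline)

The normal reaction is N = m g cos θ = 497.5 N.
For equilibrium along the incline, friction must balance the weight component: f = m g sin θ = 515.1 N up the slope.
Static friction can supply at most μ_s N = 283.6 N.
|515.1| exceeds 283.6 N, so the block slips down-slope; friction is kinetic, f = μ_k N = 0.47×497.5 = 234 N.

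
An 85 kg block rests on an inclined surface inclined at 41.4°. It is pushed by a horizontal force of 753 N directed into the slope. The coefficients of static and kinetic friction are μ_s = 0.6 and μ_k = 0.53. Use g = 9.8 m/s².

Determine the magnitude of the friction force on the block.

The horizontal push has a component P sin θ into the surface, so N = m g cos θ + P sin θ = 624.8 + 498 = 1123 N.
Along the incline, the net driving force (taking up-slope positive) is P cos θ − m g sin θ = 564.8 − 550.9 = 13.96 N, so equilibrium requires friction f = -13.96 N (down-slope).
The limit of static friction is μ_s N = 673.7 N.
Since 13.96 N is within the 673.7 N limit, the block stays put and friction is exactly 14 N.

f ≈ 14 N (down the incline)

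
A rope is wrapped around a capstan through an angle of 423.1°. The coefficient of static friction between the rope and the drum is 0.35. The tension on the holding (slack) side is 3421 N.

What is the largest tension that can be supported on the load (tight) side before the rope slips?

T_max ≈ 45400 N

At impending slip the capstan equation gives T₂/T₁ = e^{μβ} with β in radians.
β = 423.1° × π/180 = 7.384 rad.
e^{μβ} = e^{0.35×7.384} = 13.26.
T₂ = T₁ · e^{μβ} = 3421 × 13.26 = 45400 N.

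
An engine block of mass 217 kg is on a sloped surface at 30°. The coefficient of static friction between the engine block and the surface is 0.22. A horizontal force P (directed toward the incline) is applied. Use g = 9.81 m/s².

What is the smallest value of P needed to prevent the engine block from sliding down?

P_min ≈ 675 N

The engine block tends to slide down (tan θ > μ_s), so at the point of impending slip friction acts up-slope at its limit: f = μ_s N.
Perpendicular to the incline: N = m g cos θ + P sin θ.
Along the incline: P cos θ + μ_s N = m g sin θ, i.e. P cos θ + μ_s (m g cos θ + P sin θ) = m g sin θ.
Solving, P (cos θ + μ_s sin θ) = m g (sin θ − μ_s cos θ), so P = 2130×0.3095/0.976 = 675 N.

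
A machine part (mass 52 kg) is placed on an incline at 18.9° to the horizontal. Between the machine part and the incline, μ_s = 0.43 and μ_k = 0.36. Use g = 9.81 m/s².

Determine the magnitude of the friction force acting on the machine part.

f ≈ 165 N (up the incline)

Perpendicular to the surface, N = m g cos θ = 52·9.81·cos 18.9° = 482.6 N.
For equilibrium along the incline, friction must balance the weight component: f = m g sin θ = 165.2 N up the slope.
Maximum static friction available: μ_s N = 0.43 × 482.6 = 207.5 N.
Since |165.2| ≤ 207.5 N, no slip — friction simply equals what equilibrium demands.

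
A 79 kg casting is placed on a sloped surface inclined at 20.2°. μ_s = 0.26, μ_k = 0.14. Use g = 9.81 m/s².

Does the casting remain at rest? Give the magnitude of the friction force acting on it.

f ≈ 102 N

N = m g cos θ = 727 N.
Down-slope weight component: m g sin θ = 268 N.
μ_s N = 189 N.
268 > 189 N, so it slides; kinetic friction f = μ_k N = 0.14×727 = 102 N.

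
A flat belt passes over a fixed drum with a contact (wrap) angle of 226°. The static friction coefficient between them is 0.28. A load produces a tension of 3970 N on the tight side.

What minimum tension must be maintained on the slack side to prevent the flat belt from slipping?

T_min ≈ 1320 N

Capstan equation at impending slip: T_tight/T_slack = e^{μβ}.
β = 226° = 3.944 rad; e^{μβ} = e^{0.28×3.944} = 3.018.
T_slack = T_tight / e^{μβ} = 3970 / 3.018 = 1320 N.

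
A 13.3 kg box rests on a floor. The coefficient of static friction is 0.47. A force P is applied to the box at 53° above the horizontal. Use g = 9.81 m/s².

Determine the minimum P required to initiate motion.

P ≈ 62.8 N

N = m g − P sin α (the pull lifts the box).
At impending slip, P cos α = μ_s N = μ_s (m g − P sin α).
Solving: P (cos α + μ_s sin α) = μ_s m g → P = 0.47×130/(cos 53° + 0.47 sin 53°) = 61.3/0.9772 = 62.8 N.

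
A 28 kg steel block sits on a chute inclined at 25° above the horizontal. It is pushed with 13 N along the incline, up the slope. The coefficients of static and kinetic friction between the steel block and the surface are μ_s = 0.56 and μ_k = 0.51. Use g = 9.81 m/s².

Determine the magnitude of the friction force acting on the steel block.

f ≈ 103 N (up the incline)

Perpendicular to the surface, N = m g cos θ = 28·9.81·cos 25° = 248.9 N.
For equilibrium along the incline the friction force must supply f = m g sin θ − P = 116.1 − 13 = 103.1 N (positive meaning up-slope).
The static-friction ceiling is μ_s N = 0.56 × 248.9 = 139.4 N.
Since |103.1| ≤ 139.4 N, the steel block remains in static equilibrium and friction takes exactly the required value.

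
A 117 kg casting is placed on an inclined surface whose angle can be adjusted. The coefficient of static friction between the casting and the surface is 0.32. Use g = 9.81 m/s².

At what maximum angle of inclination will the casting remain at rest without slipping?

At the slip threshold, m g sin θ = μ_s · m g cos θ, so tan θ = μ_s.
θ_max = arctan(0.32) = 17.7°.

θ_max ≈ 17.7°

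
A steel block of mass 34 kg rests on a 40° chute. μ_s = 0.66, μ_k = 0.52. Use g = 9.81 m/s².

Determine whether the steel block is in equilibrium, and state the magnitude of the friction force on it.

N = m g cos θ = 256 N.
Down-slope weight component: m g sin θ = 214 N.
μ_s N = 169 N.
214 > 169 N, so it slides; kinetic friction f = μ_k N = 0.52×256 = 133 N.

f ≈ 133 N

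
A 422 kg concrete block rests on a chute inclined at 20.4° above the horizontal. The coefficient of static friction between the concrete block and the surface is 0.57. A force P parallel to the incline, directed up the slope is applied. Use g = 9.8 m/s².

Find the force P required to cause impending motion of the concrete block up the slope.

At impending motion up the slope, friction acts down-slope at its limit: f = μ_s N.
P is parallel to the surface, so N = m g cos θ = 3880 N.
Along the incline: P = m g sin θ + μ_s N = 1440 + 0.57×3880 = 3650 N.

P ≈ 3650 N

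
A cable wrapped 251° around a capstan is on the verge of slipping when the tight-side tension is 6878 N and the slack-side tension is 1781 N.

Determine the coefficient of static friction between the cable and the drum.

μ ≈ 0.308

T₂/T₁ = e^{μβ} → μ = ln(T₂/T₁)/β.
β = 251° = 4.381 rad.
μ = ln(6878/1781)/4.381 = ln(3.862)/4.381 = 0.308.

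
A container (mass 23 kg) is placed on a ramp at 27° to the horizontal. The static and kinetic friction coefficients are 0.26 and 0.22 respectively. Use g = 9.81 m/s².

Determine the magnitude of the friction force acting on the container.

Perpendicular to the surface, N = m g cos θ = 23·9.81·cos 27° = 201 N.
For equilibrium along the incline, friction must balance the weight component: f = m g sin θ = 102.4 N up the slope.
Maximum static friction available: μ_s N = 0.26 × 201 = 52.27 N.
|102.4| exceeds 52.27 N, so the container slips down-slope; friction is kinetic, f = μ_k N = 0.22×201 = 44.2 N.

f ≈ 44.2 N (up the incline)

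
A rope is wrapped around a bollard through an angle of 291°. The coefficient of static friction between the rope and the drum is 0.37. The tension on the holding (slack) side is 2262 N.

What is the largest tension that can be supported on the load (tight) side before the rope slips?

At impending slip the capstan equation gives T₂/T₁ = e^{μβ} with β in radians.
β = 291° × π/180 = 5.079 rad.
e^{μβ} = e^{0.37×5.079} = 6.548.
T₂ = T₁ · e^{μβ} = 2262 × 6.548 = 14800 N.

T_max ≈ 14800 N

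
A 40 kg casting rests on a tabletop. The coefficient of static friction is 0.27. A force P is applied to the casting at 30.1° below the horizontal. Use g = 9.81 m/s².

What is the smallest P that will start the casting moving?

P ≈ 145 N

N = m g + P sin α (the push presses the casting into the tabletop).
At impending slip, P cos α = μ_s N = μ_s (m g + P sin α).
Solving: P (cos α − μ_s sin α) = μ_s m g → P = 0.27×392/(cos 30.1° − 0.27 sin 30.1°) = 106/0.7297 = 145 N.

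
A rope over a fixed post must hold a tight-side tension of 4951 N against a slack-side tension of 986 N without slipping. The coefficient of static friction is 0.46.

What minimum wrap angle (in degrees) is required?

T₂/T₁ = e^{μβ} → β = ln(T₂/T₁)/μ.
β = ln(4951/986)/0.46 = 1.614/0.46 = 3.508 rad.
In degrees: β = 3.508 × 180/π = 201°.

β_min ≈ 201°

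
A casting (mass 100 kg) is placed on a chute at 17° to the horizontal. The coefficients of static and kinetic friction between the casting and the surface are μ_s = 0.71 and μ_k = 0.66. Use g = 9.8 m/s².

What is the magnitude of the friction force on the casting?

The normal reaction is N = m g cos θ = 937.2 N.
Along the slope the weight component is m g sin θ = 286.5 N; friction must supply exactly this, acting up-slope.
Static friction can supply at most μ_s N = 665.4 N.
Since |286.5| ≤ 665.4 N, the casting remains in static equilibrium and friction takes exactly the required value.

f ≈ 287 N (up the incline)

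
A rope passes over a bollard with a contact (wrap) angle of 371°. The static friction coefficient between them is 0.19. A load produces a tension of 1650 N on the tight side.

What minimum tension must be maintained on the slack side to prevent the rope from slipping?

T_min ≈ 482 N

Capstan equation at impending slip: T_tight/T_slack = e^{μβ}.
β = 371° = 6.475 rad; e^{μβ} = e^{0.19×6.475} = 3.422.
T_slack = T_tight / e^{μβ} = 1650 / 3.422 = 482 N.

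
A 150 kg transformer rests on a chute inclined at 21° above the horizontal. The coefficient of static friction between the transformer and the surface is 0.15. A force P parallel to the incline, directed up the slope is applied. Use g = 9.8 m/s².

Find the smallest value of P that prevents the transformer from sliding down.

The transformer tends to slide down (tan θ > μ_s), so at the point of impending slip friction acts up-slope at its limit: f = μ_s N.
P is parallel to the surface, so N = m g cos θ = 1370 N.
Along the incline: P + μ_s N = m g sin θ, so P = 527 − 0.15×1370 = 321 N.

P_min ≈ 321 N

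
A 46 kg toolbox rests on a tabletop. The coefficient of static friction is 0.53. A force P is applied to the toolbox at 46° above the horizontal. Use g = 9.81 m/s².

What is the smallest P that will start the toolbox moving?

N = m g − P sin α (the pull lifts the toolbox).
At impending slip, P cos α = μ_s N = μ_s (m g − P sin α).
Solving: P (cos α + μ_s sin α) = μ_s m g → P = 0.53×451/(cos 46° + 0.53 sin 46°) = 239/1.076 = 222 N.

P ≈ 222 N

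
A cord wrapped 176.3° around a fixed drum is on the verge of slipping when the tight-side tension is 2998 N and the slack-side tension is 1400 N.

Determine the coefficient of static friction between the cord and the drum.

μ ≈ 0.247

T₂/T₁ = e^{μβ} → μ = ln(T₂/T₁)/β.
β = 176.3° = 3.077 rad.
μ = ln(2998/1400)/3.077 = ln(2.141)/3.077 = 0.247.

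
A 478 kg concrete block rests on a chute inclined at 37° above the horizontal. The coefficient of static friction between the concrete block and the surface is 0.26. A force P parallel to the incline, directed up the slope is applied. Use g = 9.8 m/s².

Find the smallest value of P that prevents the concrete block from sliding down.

P_min ≈ 1850 N

The concrete block tends to slide down (tan θ > μ_s), so at the point of impending slip friction acts up-slope at its limit: f = μ_s N.
P is parallel to the surface, so N = m g cos θ = 3740 N.
Along the incline: P + μ_s N = m g sin θ, so P = 2820 − 0.26×3740 = 1850 N.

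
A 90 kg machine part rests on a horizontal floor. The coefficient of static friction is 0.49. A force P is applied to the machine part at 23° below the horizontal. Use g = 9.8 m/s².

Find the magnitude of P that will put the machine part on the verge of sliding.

P ≈ 593 N

N = m g + P sin α (the push presses the machine part into the horizontal floor).
At impending slip, P cos α = μ_s N = μ_s (m g + P sin α).
Solving: P (cos α − μ_s sin α) = μ_s m g → P = 0.49×882/(cos 23° − 0.49 sin 23°) = 432/0.729 = 593 N.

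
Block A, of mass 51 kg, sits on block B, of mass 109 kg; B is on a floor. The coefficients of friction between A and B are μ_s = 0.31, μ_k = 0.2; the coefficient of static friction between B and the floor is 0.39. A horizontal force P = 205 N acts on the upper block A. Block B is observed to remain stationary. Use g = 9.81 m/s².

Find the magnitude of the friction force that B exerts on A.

f ≈ 100 N

The normal force B exerts on A is simply A's weight, N₁ = 500.3 N.
Maximum static friction on A from B: μ_s N₁ = 0.31×500.3 = 155.1 N.
P = 205 N exceeds that limit, so A slips over B and the interface friction becomes kinetic: f₁ = μ_k N₁ = 0.2×500.3 = 100 N.
B experiences an equal 100 N forward from A (third law). B is in equilibrium, so the floor supplies f₂ = 100 N of static friction (limit μ_s(m_A+m_B)g = 612.1 N, not exceeded).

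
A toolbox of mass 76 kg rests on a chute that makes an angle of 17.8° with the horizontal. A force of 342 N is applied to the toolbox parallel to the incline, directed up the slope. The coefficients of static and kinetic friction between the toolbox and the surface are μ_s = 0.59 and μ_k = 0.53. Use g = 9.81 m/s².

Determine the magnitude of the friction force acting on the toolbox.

f ≈ 114 N (down the incline)

The normal reaction is N = m g cos θ = 709.9 N.
Parallel to the incline, ΣF = 0 gives f = m g sin θ − P = 227.9 − 342 = -114.1 N (up-slope positive).
Static friction can supply at most μ_s N = 418.8 N.
Since |-114.1| ≤ 418.8 N, static friction is sufficient; f equals the required value, not μ_s N.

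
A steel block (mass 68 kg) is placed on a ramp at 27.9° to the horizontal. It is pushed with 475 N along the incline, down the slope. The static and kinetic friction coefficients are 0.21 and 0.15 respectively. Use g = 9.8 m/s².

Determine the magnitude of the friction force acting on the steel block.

f ≈ 88.3 N (up the incline)

Normal force: N = m g cos θ = 68 × 9.8 × cos 27.9° = 588.9 N.
The friction needed for equilibrium is m g sin θ + P = 311.8 + 475 = 786.8 N, measured positive up-slope.
Static friction can supply at most μ_s N = 123.7 N.
Since |786.8| > 123.7 N, static friction cannot hold it; the steel block slides down the incline and kinetic friction applies: f = μ_k N = 0.15 × 588.9 = 88.3 N.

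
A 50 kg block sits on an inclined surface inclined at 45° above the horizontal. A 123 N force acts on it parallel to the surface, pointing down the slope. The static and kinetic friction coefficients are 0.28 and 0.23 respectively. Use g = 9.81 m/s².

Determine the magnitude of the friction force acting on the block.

Normal force: N = m g cos θ = 50 × 9.81 × cos 45° = 346.8 N.
Parallel to the incline, ΣF = 0 gives f = m g sin θ + P = 346.8 + 123 = 469.8 N (up-slope positive).
The static-friction ceiling is μ_s N = 0.28 × 346.8 = 97.11 N.
|469.8| exceeds 97.11 N, so the block slips down-slope; friction is kinetic, f = μ_k N = 0.23×346.8 = 79.8 N.

f ≈ 79.8 N (up the incline)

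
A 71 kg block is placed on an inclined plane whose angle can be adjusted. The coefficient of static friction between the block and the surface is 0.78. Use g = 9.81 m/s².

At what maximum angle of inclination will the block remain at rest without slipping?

At the slip threshold, m g sin θ = μ_s · m g cos θ, so tan θ = μ_s.
θ_max = arctan(0.78) = 38°.

θ_max ≈ 38°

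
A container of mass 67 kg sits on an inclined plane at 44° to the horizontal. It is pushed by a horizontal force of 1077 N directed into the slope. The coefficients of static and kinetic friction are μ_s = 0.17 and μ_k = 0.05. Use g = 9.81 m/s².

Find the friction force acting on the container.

f ≈ 61 N (down the incline)

Resolve perpendicular to the incline: N = m g cos θ + P sin θ = 67×9.81×cos 44° + 1077×sin 44° = 1221 N.
Parallel to the incline: P cos θ − m g sin θ = 774.7 − 456.6 = 318.2 N; the friction needed to balance this is 318.2 N acting down the slope.
Maximum static friction: μ_s N = 0.17 × 1221 = 207.6 N.
|f_req| = 318.2 > 207.6 N → the container slides up the incline; f = μ_k N = 0.05 × 1221 = 61 N.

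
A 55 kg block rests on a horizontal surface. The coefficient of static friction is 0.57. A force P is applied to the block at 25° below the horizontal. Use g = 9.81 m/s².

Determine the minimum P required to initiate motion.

P ≈ 462 N

N = m g + P sin α (the push presses the block into the horizontal surface).
At impending slip, P cos α = μ_s N = μ_s (m g + P sin α).
Solving: P (cos α − μ_s sin α) = μ_s m g → P = 0.57×540/(cos 25° − 0.57 sin 25°) = 308/0.6654 = 462 N.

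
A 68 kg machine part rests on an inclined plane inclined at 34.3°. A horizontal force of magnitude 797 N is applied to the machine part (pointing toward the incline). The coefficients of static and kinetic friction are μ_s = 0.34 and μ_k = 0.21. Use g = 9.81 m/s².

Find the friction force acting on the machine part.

The horizontal push has a component P sin θ into the surface, so N = m g cos θ + P sin θ = 551.1 + 449.1 = 1000 N.
Parallel to the incline: P cos θ − m g sin θ = 658.4 − 375.9 = 282.5 N; the friction needed to balance this is 282.5 N acting down the slope.
Maximum static friction: μ_s N = 0.34 × 1000 = 340.1 N.
|f_req| = 282.5 ≤ 340.1 N → the machine part is in equilibrium; friction equals the required value.

f ≈ 282 N (down the incline)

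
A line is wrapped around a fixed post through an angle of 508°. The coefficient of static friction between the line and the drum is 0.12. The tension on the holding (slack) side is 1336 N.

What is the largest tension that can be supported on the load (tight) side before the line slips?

At impending slip the capstan equation gives T₂/T₁ = e^{μβ} with β in radians.
β = 508° × π/180 = 8.866 rad.
e^{μβ} = e^{0.12×8.866} = 2.898.
T₂ = T₁ · e^{μβ} = 1336 × 2.898 = 3870 N.

T_max ≈ 3870 N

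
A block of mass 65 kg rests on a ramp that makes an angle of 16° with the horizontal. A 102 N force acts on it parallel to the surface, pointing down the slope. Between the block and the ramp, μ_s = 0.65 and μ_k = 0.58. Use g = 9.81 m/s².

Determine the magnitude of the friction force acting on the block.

f ≈ 278 N (up the incline)

Perpendicular to the surface, N = m g cos θ = 65·9.81·cos 16° = 612.9 N.
Parallel to the incline, ΣF = 0 gives f = m g sin θ + P = 175.8 + 102 = 277.8 N (up-slope positive).
Maximum static friction available: μ_s N = 0.65 × 612.9 = 398.4 N.
Since |277.8| ≤ 398.4 N, the block remains in static equilibrium and friction takes exactly the required value.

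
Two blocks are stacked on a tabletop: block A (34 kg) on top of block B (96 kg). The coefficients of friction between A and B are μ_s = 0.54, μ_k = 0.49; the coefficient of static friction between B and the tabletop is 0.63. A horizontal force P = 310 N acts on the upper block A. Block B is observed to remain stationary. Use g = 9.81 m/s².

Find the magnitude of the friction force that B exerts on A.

f ≈ 163 N

Between the blocks, N₁ = m_A g = 333.5 N.
So the A–B interface can sustain at most μ_s N₁ = 180.1 N of static friction.
P = 310 N exceeds that limit, so A slips over B and the interface friction becomes kinetic: f₁ = μ_k N₁ = 0.49×333.5 = 163 N.
By Newton's third law B feels 163 N forward from A. With B stationary, the floor's static friction on B balances it: f₂ = 163 N (well within μ_s(m_A+m_B)g = 803.4 N).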